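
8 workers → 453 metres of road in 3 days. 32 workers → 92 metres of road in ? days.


Days ∝ work / workers, so d₂ = d₁ × (m₁/m₂) × (w₂/w₁)
Workers factor (inverse): 8/32 = 0.2500
Work factor (direct): 92/453 ≈ 0.2031
d₂ = 3 × 8/32 × 92/453 = (3 × 8 × 92) / (32 × 453) = 2208/14496
≈ 0.15 days

0.15 days


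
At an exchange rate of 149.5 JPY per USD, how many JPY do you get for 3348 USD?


Amount × rate = 3348 × 149.5
= 500526.00 JPY

500526.00 JPY


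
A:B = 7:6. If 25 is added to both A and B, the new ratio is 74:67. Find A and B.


Let A = 7k, B = 6k.
(7k + 25) / (6k + 25) = 74/67
Cross-multiply: 67(7k + 25) = 74(6k + 25)
469k + 1675 = 444k + 1850
469k - 444k = 1850 - 1675
25k = 175
k = 175/25 = 7
A = 7×7 = 49, B = 6×7 = 42
= A = 49, B = 42

A = 49, B = 42


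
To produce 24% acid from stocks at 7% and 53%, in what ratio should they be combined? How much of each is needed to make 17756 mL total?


Let x parts of 7% mix with y parts of 53%.
7x + 53y = 24(x + y)
7x + 53y = 24x + 24y
x(7 - 24) = y(24 - 53)
x/y = (53 - 24)/(24 - 7) = 29/17
Simplify: 29:17
Total parts = 46; one part = 17756/46 = 386.00 mL
7% solution: 29×386.00 = 11194.00 mL
53% solution: 17×386.00 = 6562.00 mL
= ratio 29:17; 11194.00 mL and 6562.00 mL

ratio 29:17; 11194.00 mL and 6562.00 mL


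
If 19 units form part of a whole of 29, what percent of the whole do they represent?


Percentage = (part / whole) × 100
= (19 / 29) × 100
≈ 65.52%

65.52%


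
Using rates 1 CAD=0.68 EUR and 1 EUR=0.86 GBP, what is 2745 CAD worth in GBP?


Step 1: 2745 CAD × 0.68 = 1866.60 EUR
Step 2: 1866.60 EUR × 0.86 = 1605.28 GBP
Implied rate CAD→GBP = 0.68 × 0.86 = 0.5848
= 1605.28 GBP

1605.28 GBP


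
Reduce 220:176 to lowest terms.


GCD(220, 176) = 44
220/44 : 176/44
= 5:4

5:4


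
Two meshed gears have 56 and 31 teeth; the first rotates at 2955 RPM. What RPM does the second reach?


Gear ratio = 56:31 = 56:31
RPM_B = RPM_A × (teeth_A / teeth_B)
= 2955 × (56/31)
= 5338.1 RPM

5338.1 RPM


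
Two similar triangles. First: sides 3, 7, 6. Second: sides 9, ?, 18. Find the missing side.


Scale factor = 9/3 = 3
Missing side = 7 × 3
= 21.0

21.0


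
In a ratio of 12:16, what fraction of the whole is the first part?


Total parts = 12 + 16 = 28
First part: 12/28 = 3/7
= 3/7

3/7


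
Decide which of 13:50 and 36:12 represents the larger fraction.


13/50 = 0.2600
36/12 = 3.0000
0.2600 < 3.0000, so 13:50 is less
= 36:12

36:12


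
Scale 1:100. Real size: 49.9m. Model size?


Model size = real / scale
= 49.9 / 100
= 0.4990 m

0.4990 m


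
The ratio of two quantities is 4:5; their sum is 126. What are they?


Let A = 4k, B = 5k.
4k + 5k = 126
9k = 126 → k = 126/9 = 14
A = 4×14 = 56, B = 5×14 = 70
= A = 56, B = 70

A = 56, B = 70


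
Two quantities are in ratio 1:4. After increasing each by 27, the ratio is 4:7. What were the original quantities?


Let A = 1k, B = 4k.
(1k + 27) / (4k + 27) = 4/7
Cross-multiply: 7(1k + 27) = 4(4k + 27)
7k + 189 = 16k + 108
7k - 16k = 108 - 189
-9k = -81
k = -81/-9 = 9
A = 1×9 = 9, B = 4×9 = 36
= A = 9, B = 36

A = 9, B = 36


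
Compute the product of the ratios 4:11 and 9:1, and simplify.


Compound ratio = (4×9) : (11×1)
= 36:11
GCD = 1
= 36:11

36:11


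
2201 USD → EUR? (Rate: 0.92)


Amount × rate = 2201 × 0.92
= 2024.92 EUR

2024.92 EUR


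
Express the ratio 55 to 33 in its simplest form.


GCD(55, 33) = 11
55/11 : 33/11
= 5:3

5:3


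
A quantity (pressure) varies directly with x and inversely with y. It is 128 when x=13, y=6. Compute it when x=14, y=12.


z = k·x/y
Solve for k using the known point: k = z·y/x = 128×6/13 = 768/13 ≈ 59.0769
Now evaluate at x=14, y=12:
z = k × 14 / 12 = (768 × 14) / (13 × 12) = 10752/156
≈ 68.9231

68.9231


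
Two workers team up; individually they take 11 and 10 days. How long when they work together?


Rate of A = 1/11 per day
Rate of B = 1/10 per day
Combined rate = 1/11 + 1/10 = 21/110 ≈ 0.1909 per day
Days = 1 / combined rate = 110/21
≈ 5.24 days

5.24 days


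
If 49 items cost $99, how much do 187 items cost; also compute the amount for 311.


Direct proportion: y/x = constant
k = 99/49 ≈ 2.0204
y at x=187: k × 187 = 99 × 187 / 49 = 18513/49 ≈ 377.82
y at x=311: k × 311 = 99 × 311 / 49 = 30789/49 ≈ 628.35
= 377.82 and 628.35

377.82 and 628.35


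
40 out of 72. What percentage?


Percentage = (part / whole) × 100
= (40 / 72) × 100
≈ 55.56%

55.56%


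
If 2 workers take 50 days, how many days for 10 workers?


Inverse proportion: x × y = constant
k = 2 × 50 = 100
y₂ = k / 10 = 100 / 10
= 10.00

10.00


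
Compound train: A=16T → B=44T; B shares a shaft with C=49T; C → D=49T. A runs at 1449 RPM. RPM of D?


Stage 1: RPM_B = RPM_A × t_A/t_B = 1449 × 16/44 = 23184/44 ≈ 526.91
B and C share a shaft → RPM_C = RPM_B
Stage 2: RPM_D = RPM_C × t_C/t_D = RPM_A × (t_A×t_C)/(t_B×t_D)
Overall ratio = (16×49)/(44×49) = 784/2156
RPM_D = 1449 × 784/2156 = 1136016/2156
≈ 526.91 RPM

526.91 RPM


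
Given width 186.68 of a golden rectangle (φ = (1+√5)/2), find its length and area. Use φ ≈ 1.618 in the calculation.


φ = (1 + √5) / 2 ≈ 1.618
Length = width × φ = 186.68 × 1.618 = 302.04824
≈ 302.05
Area = width × length = 186.68 × 302.04824 = 56386.3654432 ≈ 56386.37
= Length: 302.05, Area: 56386.37

Length: 302.05, Area: 56386.37


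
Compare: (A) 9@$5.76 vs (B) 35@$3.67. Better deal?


Deal A: $5.76/9 = $0.6400/unit
Deal B: $3.67/35 = $0.1049/unit
B is cheaper per unit
= Deal B

Deal B


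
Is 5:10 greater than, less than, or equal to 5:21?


5/10 = 0.5000
5/21 = 0.2381
0.5000 > 0.2381, so 5:10 is greater
= greater than

greater than


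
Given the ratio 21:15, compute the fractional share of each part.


Total parts = 21 + 15 = 36
First part: 21/36 = 7/12
Second part: 15/36 = 5/12
= 7/12 and 5/12

7/12 and 5/12


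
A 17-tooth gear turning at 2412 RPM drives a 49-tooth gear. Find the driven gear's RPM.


Gear ratio = 17:49 = 17:49
RPM_B = RPM_A × (teeth_A / teeth_B)
= 2412 × (17/49)
= 836.8 RPM

836.8 RPM


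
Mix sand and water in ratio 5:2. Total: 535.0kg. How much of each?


Total parts = 5 + 2 = 7
sand: 535.0 × 5/7 = 382.1kg
water: 535.0 × 2/7 = 152.9kg
= 382.1kg and 152.9kg

382.1kg and 152.9kg


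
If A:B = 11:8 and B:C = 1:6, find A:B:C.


Match B: multiply A:B by 1 → 11:8
Multiply B:C by 8 → 8:48
Combined: 11:8:48
GCD = 1
= 11:8:48

11:8:48


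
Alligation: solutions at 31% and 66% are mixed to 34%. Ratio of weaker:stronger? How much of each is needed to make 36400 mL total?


Let x parts of 31% mix with y parts of 66%.
31x + 66y = 34(x + y)
31x + 66y = 34x + 34y
x(31 - 34) = y(34 - 66)
x/y = (66 - 34)/(34 - 31) = 32/3
Simplify: 32:3
Total parts = 35; one part = 36400/35 = 1040.00 mL
31% solution: 32×1040.00 = 33280.00 mL
66% solution: 3×1040.00 = 3120.00 mL
= ratio 32:3; 33280.00 mL and 3120.00 mL

ratio 32:3; 33280.00 mL and 3120.00 mL


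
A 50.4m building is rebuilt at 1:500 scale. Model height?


Model size = real / scale
= 50.4 / 500
= 0.1008 m

0.1008 m


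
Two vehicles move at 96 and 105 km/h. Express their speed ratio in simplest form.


Ratio = 96:105
GCD = 3
Simplified = 32:35
Time ratio (same distance) = 35:32
Speed ratio = 32:35

32:35


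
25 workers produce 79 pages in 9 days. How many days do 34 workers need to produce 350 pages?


Days ∝ work / workers, so d₂ = d₁ × (m₁/m₂) × (w₂/w₁)
Workers factor (inverse): 25/34 ≈ 0.7353
Work factor (direct): 350/79 ≈ 4.4304
d₂ = 9 × 25/34 × 350/79 = (9 × 25 × 350) / (34 × 79) = 78750/2686
≈ 29.32 days

29.32 days


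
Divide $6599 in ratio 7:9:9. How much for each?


Total parts = 7 + 9 + 9 = 25
Part 1: 6599 × 7/25 = 1847.72
Part 2: 6599 × 9/25 = 2375.64
Part 3: 6599 × 9/25 = 2375.64
= Part 1: $1847.72, Part 2: $2375.64, Part 3: $2375.64

Part 1: $1847.72, Part 2: $2375.64, Part 3: $2375.64


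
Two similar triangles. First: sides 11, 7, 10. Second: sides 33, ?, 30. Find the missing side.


Scale factor = 33/11 = 3
Missing side = 7 × 3
= 21.0

21.0


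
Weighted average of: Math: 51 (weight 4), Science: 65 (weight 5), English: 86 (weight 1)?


Numerator = 51×4 + 65×5 + 86×1
= 204 + 325 + 86
= 615
Total weight = 10
Weighted avg = 615/10
= 61.50

61.50


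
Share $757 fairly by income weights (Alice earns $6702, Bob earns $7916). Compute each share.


Total income = 6702 + 7916 = $14618
Alice: $757 × 6702/14618 = $347.07
Bob: $757 × 7916/14618 = $409.93
= Alice: $347.07, Bob: $409.93

Alice: $347.07, Bob: $409.93


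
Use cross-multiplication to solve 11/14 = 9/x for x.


Cross multiply: 11 × x = 14 × 9
11x = 126
x = 126 / 11
= 11.45

11.45


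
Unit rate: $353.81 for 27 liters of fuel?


Unit rate = total / quantity
= 353.81 / 27
= $13.10 per unit

$13.10 per unit


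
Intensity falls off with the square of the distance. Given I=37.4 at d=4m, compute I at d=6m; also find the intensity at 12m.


I₁d₁² = I₂d₂²
I at 6m = 37.4 × (4/6)² = 37.4 × 16/36 = 598.4/36 ≈ 16.6222
I at 12m = 37.4 × (4/12)² = 37.4 × 16/144 = 598.4/144 ≈ 4.1556
= 16.6222 and 4.1556

16.6222 and 4.1556


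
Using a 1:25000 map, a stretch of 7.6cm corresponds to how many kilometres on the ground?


Real distance = map distance × scale
= 7.6cm × 25000
= 190000 cm = 1900.0 m
= 1.900 km

1.900 km


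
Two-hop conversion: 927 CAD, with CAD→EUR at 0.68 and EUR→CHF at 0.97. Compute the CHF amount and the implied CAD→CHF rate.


Step 1: 927 CAD × 0.68 = 630.36 EUR
Step 2: 630.36 EUR × 0.97 = 611.45 CHF
Implied rate CAD→CHF = 0.68 × 0.97 = 0.6596
= 611.45 CHF; implied rate 0.6596 CHF/CAD

611.45 CHF; implied rate 0.6596 CHF/CAD


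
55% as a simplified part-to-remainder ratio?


55% means 55 parts out of 100; remainder = 45
Part : remainder = 55:45
GCD = 5
= 11:9

11:9


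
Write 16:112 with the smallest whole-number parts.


GCD(16, 112) = 16
16/16 : 112/16
= 1:7

1:7


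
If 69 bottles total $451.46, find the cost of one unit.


Unit rate = total / quantity
= 451.46 / 69
= $6.54 per unit

$6.54 per unit


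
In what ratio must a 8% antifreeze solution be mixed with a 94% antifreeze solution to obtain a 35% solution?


Let x parts of 8% mix with y parts of 94%.
8x + 94y = 35(x + y)
8x + 94y = 35x + 35y
x(8 - 35) = y(35 - 94)
x/y = (94 - 35)/(35 - 8) = 59/27
Simplify: 59:27
= 59:27

59:27


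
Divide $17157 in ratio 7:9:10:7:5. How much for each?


Total parts = 7 + 9 + 10 + 7 + 5 = 38
Part 1: 17157 × 7/38 = 3160.50
Part 2: 17157 × 9/38 = 4063.50
Part 3: 17157 × 10/38 = 4515.00
Part 4: 17157 × 7/38 = 3160.50
Part 5: 17157 × 5/38 = 2257.50
= Part 1: $3160.50, Part 2: $4063.50, Part 3: $4515.00, Part 4: $3160.50, Part 5: $2257.50

Part 1: $3160.50, Part 2: $4063.50, Part 3: $4515.00, Part 4: $3160.50, Part 5: $2257.50


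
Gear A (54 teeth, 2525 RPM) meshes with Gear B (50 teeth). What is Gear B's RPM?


Gear ratio = 54:50 = 27:25
RPM_B = RPM_A × (teeth_A / teeth_B)
= 2525 × (54/50)
= 2727.0 RPM

2727.0 RPM


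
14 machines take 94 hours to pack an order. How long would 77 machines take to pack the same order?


Inverse proportion: x × y = constant
k = 14 × 94 = 1316
y₂ = k / 77 = 1316 / 77
= 17.09

17.09


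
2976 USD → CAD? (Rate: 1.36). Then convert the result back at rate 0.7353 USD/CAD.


Amount × rate = 2976 × 1.36 = 4047.36 CAD
Round-trip: 4047.36 × 0.7353 = 2976.02 USD
= 4047.36 CAD, then 2976.02 USD

4047.36 CAD, then 2976.02 USD


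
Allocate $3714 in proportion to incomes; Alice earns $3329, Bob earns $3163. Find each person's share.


Total income = 3329 + 3163 = $6492
Alice: $3714 × 3329/6492 = $1904.48
Bob: $3714 × 3163/6492 = $1809.52
= Alice: $1904.48, Bob: $1809.52

Alice: $1904.48, Bob: $1809.52


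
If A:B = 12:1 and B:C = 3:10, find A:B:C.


Match B: multiply A:B by 3 → 36:3
Multiply B:C by 1 → 3:10
Combined: 36:3:10
GCD = 1
= 36:3:10

36:3:10


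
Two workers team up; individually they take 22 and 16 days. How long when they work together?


Rate of A = 1/22 per day
Rate of B = 1/16 per day
Combined rate = 1/22 + 1/16 = 38/352 ≈ 0.1080 per day
Days = 1 / combined rate = 352/38
≈ 9.26 days

9.26 days


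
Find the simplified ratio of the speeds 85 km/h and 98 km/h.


Ratio = 85:98
GCD = 1
Simplified = 85:98
Time ratio (same distance) = 98:85
Speed ratio = 85:98

85:98


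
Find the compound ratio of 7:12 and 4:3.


Compound ratio = (7×4) : (12×3)
= 28:36
GCD = 4
= 7:9

7:9


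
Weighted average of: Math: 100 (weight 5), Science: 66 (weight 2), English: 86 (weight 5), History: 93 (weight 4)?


Numerator = 100×5 + 66×2 + 86×5 + 93×4
= 500 + 132 + 430 + 372
= 1434
Total weight = 16
Weighted avg = 1434/16
= 89.63

89.63


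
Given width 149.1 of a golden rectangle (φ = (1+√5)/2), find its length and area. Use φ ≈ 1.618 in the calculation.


φ = (1 + √5) / 2 ≈ 1.618
Length = width × φ = 149.1 × 1.618 = 241.2438
≈ 241.24
Area = width × length = 149.1 × 241.2438 = 35969.45058 ≈ 35969.45
= Length: 241.24, Area: 35969.45

Length: 241.24, Area: 35969.45


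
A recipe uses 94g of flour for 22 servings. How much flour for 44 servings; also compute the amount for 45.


Direct proportion: y/x = constant
k = 94/22 ≈ 4.2727
y at x=44: k × 44 = 94 × 44 / 22 = 4136/22 = 188.00
y at x=45: k × 45 = 94 × 45 / 22 = 4230/22 ≈ 192.27
= 188.00 and 192.27

188.00 and 192.27


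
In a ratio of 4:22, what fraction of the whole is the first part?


Total parts = 4 + 22 = 26
First part: 4/26 = 2/13
= 2/13

2/13


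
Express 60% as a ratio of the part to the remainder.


60% means 60 parts out of 100; remainder = 40
Part : remainder = 60:40
GCD = 20
= 3:2

3:2


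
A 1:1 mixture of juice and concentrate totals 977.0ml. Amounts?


Total parts = 1 + 1 = 2
juice: 977.0 × 1/2 = 488.5ml
concentrate: 977.0 × 1/2 = 488.5ml
= 488.5ml and 488.5ml

488.5ml and 488.5ml


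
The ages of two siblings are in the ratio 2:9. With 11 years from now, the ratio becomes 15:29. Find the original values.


Let A = 2k, B = 9k.
(2k + 11) / (9k + 11) = 15/29
Cross-multiply: 29(2k + 11) = 15(9k + 11)
58k + 319 = 135k + 165
58k - 135k = 165 - 319
-77k = -154
k = -154/-77 = 2
A = 2×2 = 4, B = 9×2 = 18
= A = 4, B = 18

A = 4, B = 18


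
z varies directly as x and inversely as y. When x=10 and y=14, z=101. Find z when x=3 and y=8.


z = k·x/y
Solve for k using the known point: k = z·y/x = 101×14/10 = 1414/10 = 141.4000
Now evaluate at x=3, y=8:
z = k × 3 / 8 = (1414 × 3) / (10 × 8) = 4242/80
= 53.0250

53.0250


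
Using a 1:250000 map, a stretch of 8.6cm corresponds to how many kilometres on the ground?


Real distance = map distance × scale
= 8.6cm × 250000
= 2150000 cm = 21500.0 m
= 21.500 km

21.500 km


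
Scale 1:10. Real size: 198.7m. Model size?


Model size = real / scale
= 198.7 / 10
= 19.8700 m

19.8700 m


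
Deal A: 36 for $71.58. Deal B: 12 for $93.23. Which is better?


Deal A: $71.58/36 = $1.9883/unit
Deal B: $93.23/12 = $7.7692/unit
A is cheaper per unit
= Deal A

Deal A


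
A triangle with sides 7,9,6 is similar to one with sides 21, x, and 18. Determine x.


Scale factor = 21/7 = 3
Missing side = 9 × 3
= 27.0

27.0


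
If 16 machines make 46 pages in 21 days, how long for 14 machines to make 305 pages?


Days ∝ work / workers, so d₂ = d₁ × (m₁/m₂) × (w₂/w₁)
Workers factor (inverse): 16/14 ≈ 1.1429
Work factor (direct): 305/46 ≈ 6.6304
d₂ = 21 × 16/14 × 305/46 = (21 × 16 × 305) / (14 × 46) = 102480/644
≈ 159.13 days

159.13 days


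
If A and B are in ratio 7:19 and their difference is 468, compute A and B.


Let A = 7k, B = 19k.
19k - 7k = 468
12k = 468 → k = 468/12 = 39
A = 7×39 = 273, B = 19×39 = 741
= A = 273, B = 741

A = 273, B = 741


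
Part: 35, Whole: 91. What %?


Percentage = (part / whole) × 100
= (35 / 91) × 100
≈ 38.46%

38.46%


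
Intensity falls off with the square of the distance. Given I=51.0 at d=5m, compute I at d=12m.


I₁d₁² = I₂d₂²
I₂ = I₁ × (d₁/d₂)²
= 51.0 × (5/12)²
= 51.0 × 25/144
= 1275/144
≈ 8.8542

8.8542


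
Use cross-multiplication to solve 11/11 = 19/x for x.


Cross multiply: 11 × x = 11 × 19
11x = 209
x = 209 / 11
= 19.00

19.00


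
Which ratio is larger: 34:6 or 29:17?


34/6 = 5.6667
29/17 = 1.7059
5.6667 > 1.7059, so 34:6 is greater
= 34:6

34:6


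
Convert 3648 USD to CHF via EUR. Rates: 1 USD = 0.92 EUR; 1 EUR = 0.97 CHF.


Step 1: 3648 USD × 0.92 = 3356.16 EUR
Step 2: 3356.16 EUR × 0.97 = 3255.48 CHF
Implied rate USD→CHF = 0.92 × 0.97 = 0.8924
= 3255.48 CHF

3255.48 CHF


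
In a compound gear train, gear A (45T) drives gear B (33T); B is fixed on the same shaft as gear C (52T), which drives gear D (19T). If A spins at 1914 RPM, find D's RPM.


Stage 1: RPM_B = RPM_A × t_A/t_B = 1914 × 45/33 = 86130/33 = 2610.00
B and C share a shaft → RPM_C = RPM_B
Stage 2: RPM_D = RPM_C × t_C/t_D = RPM_A × (t_A×t_C)/(t_B×t_D)
Overall ratio = (45×52)/(33×19) = 2340/627
RPM_D = 1914 × 2340/627 = 4478760/627
≈ 7143.16 RPM

7143.16 RPM


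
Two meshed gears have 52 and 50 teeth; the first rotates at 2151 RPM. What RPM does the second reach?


Gear ratio = 52:50 = 26:25
RPM_B = RPM_A × (teeth_A / teeth_B)
= 2151 × (52/50)
= 2237.0 RPM

2237.0 RPM


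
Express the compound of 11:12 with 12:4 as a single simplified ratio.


Compound ratio = (11×12) : (12×4)
= 132:48
GCD = 12
= 11:4

11:4


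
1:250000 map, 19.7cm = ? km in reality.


Real distance = map distance × scale
= 19.7cm × 250000
= 4925000 cm = 49250.0 m
= 49.250 km

49.250 km


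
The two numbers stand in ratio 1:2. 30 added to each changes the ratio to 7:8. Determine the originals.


Let A = 1k, B = 2k.
(1k + 30) / (2k + 30) = 7/8
Cross-multiply: 8(1k + 30) = 7(2k + 30)
8k + 240 = 14k + 210
8k - 14k = 210 - 240
-6k = -30
k = -30/-6 = 5
A = 1×5 = 5, B = 2×5 = 10
= A = 5, B = 10

A = 5, B = 10


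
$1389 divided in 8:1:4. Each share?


Total parts = 8 + 1 + 4 = 13
Part 1: 1389 × 8/13 = 854.77
Part 2: 1389 × 1/13 = 106.85
Part 3: 1389 × 4/13 = 427.38
= Part 1: $854.77, Part 2: $106.85, Part 3: $427.38

Part 1: $854.77, Part 2: $106.85, Part 3: $427.38


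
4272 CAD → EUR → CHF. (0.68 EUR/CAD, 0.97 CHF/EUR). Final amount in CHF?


Step 1: 4272 CAD × 0.68 = 2904.96 EUR
Step 2: 2904.96 EUR × 0.97 = 2817.81 CHF
Implied rate CAD→CHF = 0.68 × 0.97 = 0.6596
= 2817.81 CHF

2817.81 CHF


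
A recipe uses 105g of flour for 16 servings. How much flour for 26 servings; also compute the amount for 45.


Direct proportion: y/x = constant
k = 105/16 = 6.5625
y at x=26: k × 26 = 105 × 26 / 16 = 2730/16 ≈ 170.63
y at x=45: k × 45 = 105 × 45 / 16 = 4725/16 ≈ 295.31
= 170.63 and 295.31

170.63 and 295.31


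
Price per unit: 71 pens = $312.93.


Unit rate = total / quantity
= 312.93 / 71
= $4.41 per unit

$4.41 per unit


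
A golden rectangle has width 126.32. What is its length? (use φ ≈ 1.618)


φ = (1 + √5) / 2 ≈ 1.618
Length = width × φ = 126.32 × 1.618 = 204.38576
≈ 204.39

204.39


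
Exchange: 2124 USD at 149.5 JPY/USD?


Amount × rate = 2124 × 149.5
= 317538.00 JPY

317538.00 JPY


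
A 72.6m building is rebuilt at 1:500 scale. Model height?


Model size = real / scale
= 72.6 / 500
= 0.1452 m

0.1452 m


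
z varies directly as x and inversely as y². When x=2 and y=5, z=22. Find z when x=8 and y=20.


z = k·x/y²
Solve for k using the known point: k = z·y²/x = 22×25/2 = 550/2 = 275.0000
Now evaluate at x=8, y=20:
z = k × 8 / 400 = (550 × 8) / (2 × 400) = 4400/800
= 5.5000

5.5000


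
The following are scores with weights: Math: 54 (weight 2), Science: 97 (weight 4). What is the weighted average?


Numerator = 54×2 + 97×4
= 108 + 388
= 496
Total weight = 6
Weighted avg = 496/6
= 82.67

82.67


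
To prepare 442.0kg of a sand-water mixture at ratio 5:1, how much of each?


Total parts = 5 + 1 = 6
sand: 442.0 × 5/6 = 368.3kg
water: 442.0 × 1/6 = 73.7kg
= 368.3kg and 73.7kg

368.3kg and 73.7kg


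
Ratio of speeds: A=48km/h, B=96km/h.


Ratio = 48:96
GCD = 48
Simplified = 1:2
Time ratio (same distance) = 2:1
Speed ratio = 1:2

1:2


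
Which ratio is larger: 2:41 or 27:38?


2/41 = 0.0488
27/38 = 0.7105
0.0488 < 0.7105, so 2:41 is less
= 27:38

27:38


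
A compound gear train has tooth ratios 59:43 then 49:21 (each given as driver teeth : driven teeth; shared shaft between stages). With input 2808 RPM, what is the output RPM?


Stage 1: RPM_B = RPM_A × t_A/t_B = 2808 × 59/43 = 165672/43 ≈ 3852.84
B and C share a shaft → RPM_C = RPM_B
Stage 2: RPM_D = RPM_C × t_C/t_D = RPM_A × (t_A×t_C)/(t_B×t_D)
Overall ratio = (59×49)/(43×21) = 2891/903
RPM_D = 2808 × 2891/903 = 8117928/903
≈ 8989.95 RPM

8989.95 RPM


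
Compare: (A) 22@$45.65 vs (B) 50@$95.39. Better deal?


Deal A: $45.65/22 = $2.0750/unit
Deal B: $95.39/50 = $1.9078/unit
B is cheaper per unit
= Deal B

Deal B


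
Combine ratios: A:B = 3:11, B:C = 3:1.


Match B: multiply A:B by 3 → 9:33
Multiply B:C by 11 → 33:11
Combined: 9:33:11
GCD = 1
= 9:33:11

9:33:11


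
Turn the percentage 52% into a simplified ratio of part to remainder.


52% means 52 parts out of 100; remainder = 48
Part : remainder = 52:48
GCD = 4
= 13:12

13:12


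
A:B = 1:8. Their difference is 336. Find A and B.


Let A = 1k, B = 8k.
8k - 1k = 336
7k = 336 → k = 336/7 = 48
A = 1×48 = 48, B = 8×48 = 384
= A = 48, B = 384

A = 48, B = 384


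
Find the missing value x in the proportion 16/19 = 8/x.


Cross multiply: 16 × x = 19 × 8
16x = 152
x = 152 / 16
= 9.50

9.50


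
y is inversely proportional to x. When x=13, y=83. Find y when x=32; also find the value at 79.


Inverse proportion: x × y = constant
k = 13 × 83 = 1079
At x=32: k/32 = 33.72
At x=79: k/79 = 13.66
= 33.72 and 13.66

33.72 and 13.66


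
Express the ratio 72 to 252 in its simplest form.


GCD(72, 252) = 36
72/36 : 252/36
= 2:7

2:7


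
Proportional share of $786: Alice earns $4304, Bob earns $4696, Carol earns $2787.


Total income = 4304 + 4696 + 2787 = $11787
Alice: $786 × 4304/11787 = $287.01
Bob: $786 × 4696/11787 = $313.15
Carol: $786 × 2787/11787 = $185.85
= Alice: $287.01, Bob: $313.15, Carol: $185.85

Alice: $287.01, Bob: $313.15, Carol: $185.85


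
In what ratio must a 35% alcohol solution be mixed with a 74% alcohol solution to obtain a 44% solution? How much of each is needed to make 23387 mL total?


Let x parts of 35% mix with y parts of 74%.
35x + 74y = 44(x + y)
35x + 74y = 44x + 44y
x(35 - 44) = y(44 - 74)
x/y = (74 - 44)/(44 - 35) = 30/9
Simplify: 10:3
Total parts = 13; one part = 23387/13 = 1799.00 mL
35% solution: 10×1799.00 = 17990.00 mL
74% solution: 3×1799.00 = 5397.00 mL
= ratio 10:3; 17990.00 mL and 5397.00 mL

ratio 10:3; 17990.00 mL and 5397.00 mL


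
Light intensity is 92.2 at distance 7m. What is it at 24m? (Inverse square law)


I₁d₁² = I₂d₂²
I₂ = I₁ × (d₁/d₂)²
= 92.2 × (7/24)²
= 92.2 × 49/576
= 4517.8/576
≈ 7.8434

7.8434


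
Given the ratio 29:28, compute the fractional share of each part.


Total parts = 29 + 28 = 57
First part: 29/57 = 29/57
Second part: 28/57 = 28/57
= 29/57 and 28/57

29/57 and 28/57


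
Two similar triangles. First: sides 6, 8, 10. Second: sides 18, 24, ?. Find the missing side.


Scale factor = 18/6 = 3
Missing side = 10 × 3
= 30.0

30.0


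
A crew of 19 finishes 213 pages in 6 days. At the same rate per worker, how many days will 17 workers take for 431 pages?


Days ∝ work / workers, so d₂ = d₁ × (m₁/m₂) × (w₂/w₁)
Workers factor (inverse): 19/17 ≈ 1.1176
Work factor (direct): 431/213 ≈ 2.0235
d₂ = 6 × 19/17 × 431/213 = (6 × 19 × 431) / (17 × 213) = 49134/3621
≈ 13.57 days

13.57 days


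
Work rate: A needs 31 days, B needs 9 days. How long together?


Rate of A = 1/31 per day
Rate of B = 1/9 per day
Combined rate = 1/31 + 1/9 = 40/279 ≈ 0.1434 per day
Days = 1 / combined rate = 279/40
≈ 6.98 days

6.98 days


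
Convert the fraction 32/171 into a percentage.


Percentage = (part / whole) × 100
= (32 / 171) × 100
≈ 18.71%

18.71%


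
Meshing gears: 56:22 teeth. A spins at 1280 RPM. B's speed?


Gear ratio = 56:22 = 28:11
RPM_B = RPM_A × (teeth_A / teeth_B)
= 1280 × (56/22)
= 3258.2 RPM

3258.2 RPM


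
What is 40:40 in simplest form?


GCD(40, 40) = 40
40/40 : 40/40
= 1:1

1:1


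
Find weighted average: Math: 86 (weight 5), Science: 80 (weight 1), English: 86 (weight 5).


Numerator = 86×5 + 80×1 + 86×5
= 430 + 80 + 430
= 940
Total weight = 11
Weighted avg = 940/11
= 85.45

85.45


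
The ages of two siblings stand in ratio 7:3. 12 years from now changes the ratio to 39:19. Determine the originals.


Let A = 7k, B = 3k.
(7k + 12) / (3k + 12) = 39/19
Cross-multiply: 19(7k + 12) = 39(3k + 12)
133k + 228 = 117k + 468
133k - 117k = 468 - 228
16k = 240
k = 240/16 = 15
A = 7×15 = 105, B = 3×15 = 45
= A = 105, B = 45

A = 105, B = 45


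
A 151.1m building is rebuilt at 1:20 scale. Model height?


Model size = real / scale
= 151.1 / 20
= 7.5550 m

7.5550 m


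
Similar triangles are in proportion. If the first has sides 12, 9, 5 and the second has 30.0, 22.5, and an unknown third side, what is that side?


Scale factor = 30.0/12 = 2.5
Missing side = 5 × 2.5
= 12.5

12.5


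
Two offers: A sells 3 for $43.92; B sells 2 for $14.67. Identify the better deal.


Deal A: $43.92/3 = $14.6400/unit
Deal B: $14.67/2 = $7.3350/unit
B is cheaper per unit
= Deal B

Deal B


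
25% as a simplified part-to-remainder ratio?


25% means 25 parts out of 100; remainder = 75
Part : remainder = 25:75
GCD = 25
= 1:3

1:3


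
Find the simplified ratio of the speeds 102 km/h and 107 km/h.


Ratio = 102:107
GCD = 1
Simplified = 102:107
Time ratio (same distance) = 107:102
Speed ratio = 102:107

102:107


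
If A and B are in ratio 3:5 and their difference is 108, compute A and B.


Let A = 3k, B = 5k.
5k - 3k = 108
2k = 108 → k = 108/2 = 54
A = 3×54 = 162, B = 5×54 = 270
= A = 162, B = 270

A = 162, B = 270


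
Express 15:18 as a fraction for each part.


Total parts = 15 + 18 = 33
First part: 15/33 = 5/11
Second part: 18/33 = 6/11
= 5/11 and 6/11

5/11 and 6/11


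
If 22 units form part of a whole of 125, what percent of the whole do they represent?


Percentage = (part / whole) × 100
= (22 / 125) × 100
= 17.60%

17.60%


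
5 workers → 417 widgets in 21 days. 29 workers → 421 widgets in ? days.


Days ∝ work / workers, so d₂ = d₁ × (m₁/m₂) × (w₂/w₁)
Workers factor (inverse): 5/29 ≈ 0.1724
Work factor (direct): 421/417 ≈ 1.0096
d₂ = 21 × 5/29 × 421/417 = (21 × 5 × 421) / (29 × 417) = 44205/12093
≈ 3.66 days

3.66 days


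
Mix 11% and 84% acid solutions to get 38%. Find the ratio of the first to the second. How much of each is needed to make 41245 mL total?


Let x parts of 11% mix with y parts of 84%.
11x + 84y = 38(x + y)
11x + 84y = 38x + 38y
x(11 - 38) = y(38 - 84)
x/y = (84 - 38)/(38 - 11) = 46/27
Simplify: 46:27
Total parts = 73; one part = 41245/73 = 565.00 mL
11% solution: 46×565.00 = 25990.00 mL
84% solution: 27×565.00 = 15255.00 mL
= ratio 46:27; 25990.00 mL and 15255.00 mL

ratio 46:27; 25990.00 mL and 15255.00 mL


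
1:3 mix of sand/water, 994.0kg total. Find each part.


Total parts = 1 + 3 = 4
sand: 994.0 × 1/4 = 248.5kg
water: 994.0 × 3/4 = 745.5kg
= 248.5kg and 745.5kg

248.5kg and 745.5kg


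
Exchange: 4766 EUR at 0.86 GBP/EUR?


Amount × rate = 4766 × 0.86
= 4098.76 GBP

4098.76 GBP


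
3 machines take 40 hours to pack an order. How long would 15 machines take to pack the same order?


Inverse proportion: x × y = constant
k = 3 × 40 = 120
y₂ = k / 15 = 120 / 15
= 8.00

8.00


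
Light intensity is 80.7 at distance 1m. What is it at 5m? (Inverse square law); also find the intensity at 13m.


I₁d₁² = I₂d₂²
I at 5m = 80.7 × (1/5)² = 80.7 × 1/25 = 80.7/25 = 3.2280
I at 13m = 80.7 × (1/13)² = 80.7 × 1/169 = 80.7/169 ≈ 0.4775
= 3.2280 and 0.4775

3.2280 and 0.4775


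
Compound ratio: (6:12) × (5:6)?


Compound ratio = (6×5) : (12×6)
= 30:72
GCD = 6
= 5:12

5:12


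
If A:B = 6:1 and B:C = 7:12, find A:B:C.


Match B: multiply A:B by 7 → 42:7
Multiply B:C by 1 → 7:12
Combined: 42:7:12
GCD = 1
= 42:7:12

42:7:12


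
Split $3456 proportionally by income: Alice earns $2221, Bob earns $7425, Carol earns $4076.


Total income = 2221 + 7425 + 4076 = $13722
Alice: $3456 × 2221/13722 = $559.38
Bob: $3456 × 7425/13722 = $1870.05
Carol: $3456 × 4076/13722 = $1026.57
= Alice: $559.38, Bob: $1870.05, Carol: $1026.57

Alice: $559.38, Bob: $1870.05, Carol: $1026.57


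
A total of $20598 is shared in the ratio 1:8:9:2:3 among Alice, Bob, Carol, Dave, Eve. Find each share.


Total parts = 1 + 8 + 9 + 2 + 3 = 23
Alice: 20598 × 1/23 = 895.57
Bob: 20598 × 8/23 = 7164.52
Carol: 20598 × 9/23 = 8060.09
Dave: 20598 × 2/23 = 1791.13
Eve: 20598 × 3/23 = 2686.70
= Alice: $895.57, Bob: $7164.52, Carol: $8060.09, Dave: $1791.13, Eve: $2686.70

Alice: $895.57, Bob: $7164.52, Carol: $8060.09, Dave: $1791.13, Eve: $2686.70


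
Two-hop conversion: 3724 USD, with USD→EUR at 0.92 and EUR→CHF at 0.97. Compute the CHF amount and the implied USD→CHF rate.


Step 1: 3724 USD × 0.92 = 3426.08 EUR
Step 2: 3426.08 EUR × 0.97 = 3323.30 CHF
Implied rate USD→CHF = 0.92 × 0.97 = 0.8924
= 3323.30 CHF; implied rate 0.8924 CHF/USD

3323.30 CHF; implied rate 0.8924 CHF/USD


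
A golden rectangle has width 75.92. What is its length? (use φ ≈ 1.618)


φ = (1 + √5) / 2 ≈ 1.618
Length = width × φ = 75.92 × 1.618 = 122.83856
≈ 122.84

122.84


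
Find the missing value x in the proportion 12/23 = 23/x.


Cross multiply: 12 × x = 23 × 23
12x = 529
x = 529 / 12
= 44.08

44.08


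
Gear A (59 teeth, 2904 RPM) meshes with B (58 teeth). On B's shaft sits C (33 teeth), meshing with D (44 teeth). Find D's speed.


Stage 1: RPM_B = RPM_A × t_A/t_B = 2904 × 59/58 = 171336/58 ≈ 2954.07
B and C share a shaft → RPM_C = RPM_B
Stage 2: RPM_D = RPM_C × t_C/t_D = RPM_A × (t_A×t_C)/(t_B×t_D)
Overall ratio = (59×33)/(58×44) = 1947/2552
RPM_D = 2904 × 1947/2552 = 5654088/2552
≈ 2215.55 RPM

2215.55 RPM


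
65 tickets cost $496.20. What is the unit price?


Unit rate = total / quantity
= 496.20 / 65
= $7.63 per unit

$7.63 per unit


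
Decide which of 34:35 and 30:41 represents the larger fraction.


34/35 = 0.9714
30/41 = 0.7317
0.9714 > 0.7317, so 34:35 is greater
= 34:35

34:35


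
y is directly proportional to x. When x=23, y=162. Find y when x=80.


Direct proportion: y/x = constant
k = 162/23 ≈ 7.0435
y₂ = k × 80 = 162 × 80 / 23 = 12960/23
≈ 563.48

563.48


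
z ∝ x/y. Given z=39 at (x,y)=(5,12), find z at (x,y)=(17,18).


z = k·x/y
Solve for k using the known point: k = z·y/x = 39×12/5 = 468/5 = 93.6000
Now evaluate at x=17, y=18:
z = k × 17 / 18 = (468 × 17) / (5 × 18) = 7956/90
= 88.4000

88.4000


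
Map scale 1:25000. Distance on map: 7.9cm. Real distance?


Real distance = map distance × scale
= 7.9cm × 25000
= 197500 cm = 1975.0 m
= 1.975 km

1.975 km


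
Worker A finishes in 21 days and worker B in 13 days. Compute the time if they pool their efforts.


Rate of A = 1/21 per day
Rate of B = 1/13 per day
Combined rate = 1/21 + 1/13 = 34/273 ≈ 0.1245 per day
Days = 1 / combined rate = 273/34
≈ 8.03 days

8.03 days


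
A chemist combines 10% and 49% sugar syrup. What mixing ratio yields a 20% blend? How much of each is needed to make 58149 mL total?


Let x parts of 10% mix with y parts of 49%.
10x + 49y = 20(x + y)
10x + 49y = 20x + 20y
x(10 - 20) = y(20 - 49)
x/y = (49 - 20)/(20 - 10) = 29/10
Simplify: 29:10
Total parts = 39; one part = 58149/39 = 1491.00 mL
10% solution: 29×1491.00 = 43239.00 mL
49% solution: 10×1491.00 = 14910.00 mL
= ratio 29:10; 43239.00 mL and 14910.00 mL

ratio 29:10; 43239.00 mL and 14910.00 mL


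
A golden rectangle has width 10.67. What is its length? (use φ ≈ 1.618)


φ = (1 + √5) / 2 ≈ 1.618
Length = width × φ = 10.67 × 1.618 = 17.26406
≈ 17.26

17.26


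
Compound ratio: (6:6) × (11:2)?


Compound ratio = (6×11) : (6×2)
= 66:12
GCD = 6
= 11:2

11:2


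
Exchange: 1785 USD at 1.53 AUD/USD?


Amount × rate = 1785 × 1.53
= 2731.05 AUD

2731.05 AUD


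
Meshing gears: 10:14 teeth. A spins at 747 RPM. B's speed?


Gear ratio = 10:14 = 5:7
RPM_B = RPM_A × (teeth_A / teeth_B)
= 747 × (10/14)
= 533.6 RPM

533.6 RPM


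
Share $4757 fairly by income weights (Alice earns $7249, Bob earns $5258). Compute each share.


Total income = 7249 + 5258 = $12507
Alice: $4757 × 7249/12507 = $2757.14
Bob: $4757 × 5258/12507 = $1999.86
= Alice: $2757.14, Bob: $1999.86

Alice: $2757.14, Bob: $1999.86


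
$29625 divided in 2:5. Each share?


Total parts = 2 + 5 = 7
Part 1: 29625 × 2/7 = 8464.29
Part 2: 29625 × 5/7 = 21160.71
= Part 1: $8464.29, Part 2: $21160.71

Part 1: $8464.29, Part 2: $21160.71


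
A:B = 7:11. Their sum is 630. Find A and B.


Let A = 7k, B = 11k.
7k + 11k = 630
18k = 630 → k = 630/18 = 35
A = 7×35 = 245, B = 11×35 = 385
= A = 245, B = 385

A = 245, B = 385


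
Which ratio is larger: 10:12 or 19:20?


10/12 = 0.8333
19/20 = 0.9500
0.8333 < 0.9500, so 10:12 is less
= 19:20

19:20


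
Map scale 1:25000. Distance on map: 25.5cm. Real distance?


Real distance = map distance × scale
= 25.5cm × 25000
= 637500 cm = 6375.0 m
= 6.375 km

6.375 km


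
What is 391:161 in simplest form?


GCD(391, 161) = 23
391/23 : 161/23
= 17:7

17:7


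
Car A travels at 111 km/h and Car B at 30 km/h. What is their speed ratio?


Ratio = 111:30
GCD = 3
Simplified = 37:10
Time ratio (same distance) = 10:37
Speed ratio = 37:10

37:10


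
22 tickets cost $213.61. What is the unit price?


Unit rate = total / quantity
= 213.61 / 22
= $9.71 per unit

$9.71 per unit


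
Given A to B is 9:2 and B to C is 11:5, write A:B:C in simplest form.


Match B: multiply A:B by 11 → 99:22
Multiply B:C by 2 → 22:10
Combined: 99:22:10
GCD = 1
= 99:22:10

99:22:10


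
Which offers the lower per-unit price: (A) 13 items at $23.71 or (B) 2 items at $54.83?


Deal A: $23.71/13 = $1.8238/unit
Deal B: $54.83/2 = $27.4150/unit
A is cheaper per unit
= Deal A

Deal A


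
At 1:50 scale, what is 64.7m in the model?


Model size = real / scale
= 64.7 / 50
= 1.2940 m

1.2940 m


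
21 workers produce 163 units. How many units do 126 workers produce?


Direct proportion: y/x = constant
k = 163/21 ≈ 7.7619
y₂ = k × 126 = 163 × 126 / 21 = 20538/21
= 978.00

978.00


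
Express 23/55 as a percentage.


Percentage = (part / whole) × 100
= (23 / 55) × 100
≈ 41.82%

41.82%


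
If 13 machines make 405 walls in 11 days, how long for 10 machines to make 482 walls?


Days ∝ work / workers, so d₂ = d₁ × (m₁/m₂) × (w₂/w₁)
Workers factor (inverse): 13/10 = 1.3000
Work factor (direct): 482/405 ≈ 1.1901
d₂ = 11 × 13/10 × 482/405 = (11 × 13 × 482) / (10 × 405) = 68926/4050
≈ 17.02 days

17.02 days


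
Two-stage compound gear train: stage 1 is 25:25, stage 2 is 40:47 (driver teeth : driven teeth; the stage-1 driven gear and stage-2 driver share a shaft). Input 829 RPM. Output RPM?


Stage 1: RPM_B = RPM_A × t_A/t_B = 829 × 25/25 = 20725/25 = 829.00
B and C share a shaft → RPM_C = RPM_B
Stage 2: RPM_D = RPM_C × t_C/t_D = RPM_A × (t_A×t_C)/(t_B×t_D)
Overall ratio = (25×40)/(25×47) = 1000/1175
RPM_D = 829 × 1000/1175 = 829000/1175
≈ 705.53 RPM

705.53 RPM


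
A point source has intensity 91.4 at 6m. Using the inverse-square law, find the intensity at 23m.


I₁d₁² = I₂d₂²
I₂ = I₁ × (d₁/d₂)²
= 91.4 × (6/23)²
= 91.4 × 36/529
= 3290.4/529
≈ 6.2200

6.2200


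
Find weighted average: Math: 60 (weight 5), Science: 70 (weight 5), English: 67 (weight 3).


Numerator = 60×5 + 70×5 + 67×3
= 300 + 350 + 201
= 851
Total weight = 13
Weighted avg = 851/13
= 65.46

65.46


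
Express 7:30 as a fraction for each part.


Total parts = 7 + 30 = 37
First part: 7/37 = 7/37
Second part: 30/37 = 30/37
= 7/37 and 30/37

7/37 and 30/37


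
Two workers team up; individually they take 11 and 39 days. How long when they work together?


Rate of A = 1/11 per day
Rate of B = 1/39 per day
Combined rate = 1/11 + 1/39 = 50/429 ≈ 0.1166 per day
Days = 1 / combined rate = 429/50
= 8.58 days

8.58 days


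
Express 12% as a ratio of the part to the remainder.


12% means 12 parts out of 100; remainder = 88
Part : remainder = 12:88
GCD = 4
= 3:22

3:22


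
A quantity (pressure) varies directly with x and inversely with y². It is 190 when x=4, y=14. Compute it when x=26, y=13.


z = k·x/y²
Solve for k using the known point: k = z·y²/x = 190×196/4 = 37240/4 = 9310.0000
Now evaluate at x=26, y=13:
z = k × 26 / 169 = (37240 × 26) / (4 × 169) = 968240/676
≈ 1432.3077

1432.3077


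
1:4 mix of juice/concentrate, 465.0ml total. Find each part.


Total parts = 1 + 4 = 5
juice: 465.0 × 1/5 = 93.0ml
concentrate: 465.0 × 4/5 = 372.0ml
= 93.0ml and 372.0ml

93.0ml and 372.0ml


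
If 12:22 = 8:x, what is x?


Cross multiply: 12 × x = 22 × 8
12x = 176
x = 176 / 12
= 14.67

14.67


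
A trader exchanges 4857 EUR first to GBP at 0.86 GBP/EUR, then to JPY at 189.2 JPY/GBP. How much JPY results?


Step 1: 4857 EUR × 0.86 = 4177.02 GBP
Step 2: 4177.02 GBP × 189.2 = 790292.18 JPY
Implied rate EUR→JPY = 0.86 × 189.2 = 162.7120
= 790292.18 JPY

790292.18 JPY


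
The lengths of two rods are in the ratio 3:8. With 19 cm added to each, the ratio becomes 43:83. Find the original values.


Let A = 3k, B = 8k.
(3k + 19) / (8k + 19) = 43/83
Cross-multiply: 83(3k + 19) = 43(8k + 19)
249k + 1577 = 344k + 817
249k - 344k = 817 - 1577
-95k = -760
k = -760/-95 = 8
A = 3×8 = 24, B = 8×8 = 64
= A = 24, B = 64

A = 24, B = 64


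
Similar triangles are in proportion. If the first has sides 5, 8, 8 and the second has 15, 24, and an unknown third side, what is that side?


Scale factor = 15/5 = 3
Missing side = 8 × 3
= 24.0

24.0


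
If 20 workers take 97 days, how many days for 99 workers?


Inverse proportion: x × y = constant
k = 20 × 97 = 1940
y₂ = k / 99 = 1940 / 99
= 19.60

19.60


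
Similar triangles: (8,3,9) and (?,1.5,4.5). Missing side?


Scale factor = 1.5/3 = 0.5
Missing side = 8 × 0.5
= 4.0

4.0


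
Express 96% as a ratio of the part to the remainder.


96% means 96 parts out of 100; remainder = 4
Part : remainder = 96:4
GCD = 4
= 24:1

24:1


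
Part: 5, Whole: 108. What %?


Percentage = (part / whole) × 100
= (5 / 108) × 100
≈ 4.63%

4.63%


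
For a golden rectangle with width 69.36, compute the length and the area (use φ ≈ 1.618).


φ = (1 + √5) / 2 ≈ 1.618
Length = width × φ = 69.36 × 1.618 = 112.22448
≈ 112.22
Area = width × length = 69.36 × 112.22448 = 7783.8899328 ≈ 7783.89
= Length: 112.22, Area: 7783.89

Length: 112.22, Area: 7783.89


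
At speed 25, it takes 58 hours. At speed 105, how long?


Inverse proportion: x × y = constant
k = 25 × 58 = 1450
y₂ = k / 105 = 1450 / 105
= 13.81

13.81
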